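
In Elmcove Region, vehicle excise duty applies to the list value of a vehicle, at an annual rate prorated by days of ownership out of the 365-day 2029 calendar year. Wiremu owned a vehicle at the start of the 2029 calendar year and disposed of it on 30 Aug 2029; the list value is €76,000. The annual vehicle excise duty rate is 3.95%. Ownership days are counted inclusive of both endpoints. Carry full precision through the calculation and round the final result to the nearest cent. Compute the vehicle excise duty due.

Days held (1 Jan – 30 Aug 2029): 242 out of 365
Tax = €76,000 × 3.95% × 242/365 = €1,990.3671

€1,990.37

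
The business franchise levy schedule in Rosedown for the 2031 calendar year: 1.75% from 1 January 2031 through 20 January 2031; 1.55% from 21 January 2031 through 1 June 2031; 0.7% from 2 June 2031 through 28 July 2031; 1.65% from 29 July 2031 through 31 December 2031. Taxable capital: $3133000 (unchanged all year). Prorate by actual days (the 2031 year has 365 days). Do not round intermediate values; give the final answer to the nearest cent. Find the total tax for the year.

$46085.14

1 January – 20 January 2031: 20 days at 1.75% → $3133000 × 1.75% × 20/365 = $3004.2466
21 January – 1 June 2031: 132 days at 1.55% → $3133000 × 1.55% × 132/365 = $17561.9671
2 June – 28 July 2031: 57 days at 0.7% → $3133000 × 0.7% × 57/365 = $3424.8411
29 July – 31 December 2031: 156 days at 1.65% → $3133000 × 1.65% × 156/365 = $22094.0877
Total = $46085.1425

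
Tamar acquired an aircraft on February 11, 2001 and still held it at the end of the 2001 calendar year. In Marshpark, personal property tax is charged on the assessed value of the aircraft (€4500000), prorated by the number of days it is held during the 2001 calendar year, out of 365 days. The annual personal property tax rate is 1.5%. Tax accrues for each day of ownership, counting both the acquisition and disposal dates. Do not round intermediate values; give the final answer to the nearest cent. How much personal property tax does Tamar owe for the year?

€59917.81

Days held (February 11 – December 31, 2001): 324 out of 365
Tax = €4500000 × 1.5% × 324/365 = €59917.8082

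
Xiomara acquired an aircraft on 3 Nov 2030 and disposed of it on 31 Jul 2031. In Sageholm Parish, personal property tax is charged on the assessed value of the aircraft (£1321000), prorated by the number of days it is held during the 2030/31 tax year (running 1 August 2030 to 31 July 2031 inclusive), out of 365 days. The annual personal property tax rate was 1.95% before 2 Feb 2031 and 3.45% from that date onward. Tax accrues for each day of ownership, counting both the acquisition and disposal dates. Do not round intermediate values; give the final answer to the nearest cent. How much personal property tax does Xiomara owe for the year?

3 Nov 2030 – 1 Feb 2031: 91 days at 1.95% → £1321000 × 1.95% × 91/365 = £6422.2315
2 Feb – 31 Jul 2031: 180 days at 3.45% → £1321000 × 3.45% × 180/365 = £22475.0959
Total = £28897.3274

£28897.33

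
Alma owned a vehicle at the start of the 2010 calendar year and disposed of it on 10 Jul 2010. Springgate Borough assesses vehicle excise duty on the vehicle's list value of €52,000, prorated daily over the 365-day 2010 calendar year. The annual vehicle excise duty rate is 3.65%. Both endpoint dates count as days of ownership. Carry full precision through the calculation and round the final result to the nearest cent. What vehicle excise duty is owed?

Days held (1 Jan – 10 Jul 2010): 191 out of 365
Tax = €52,000 × 3.65% × 191/365 = €993.2000

€993.20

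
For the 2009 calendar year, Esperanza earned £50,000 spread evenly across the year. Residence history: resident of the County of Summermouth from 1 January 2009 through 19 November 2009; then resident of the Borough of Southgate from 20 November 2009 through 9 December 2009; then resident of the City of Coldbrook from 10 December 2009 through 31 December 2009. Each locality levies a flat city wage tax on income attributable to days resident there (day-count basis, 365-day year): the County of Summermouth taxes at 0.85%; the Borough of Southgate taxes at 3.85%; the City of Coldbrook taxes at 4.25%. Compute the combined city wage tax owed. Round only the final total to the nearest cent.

The County of Summermouth, 1 January – 19 November 2009: 323 days → £50,000 × 0.85% × 323/365 = £376.0959
The Borough of Southgate, 20 November – 9 December 2009: 20 days → £50,000 × 3.85% × 20/365 = £105.4795
The City of Coldbrook, 10 December – 31 December 2009: 22 days → £50,000 × 4.25% × 22/365 = £128.0822
Total = £609.6575

£609.66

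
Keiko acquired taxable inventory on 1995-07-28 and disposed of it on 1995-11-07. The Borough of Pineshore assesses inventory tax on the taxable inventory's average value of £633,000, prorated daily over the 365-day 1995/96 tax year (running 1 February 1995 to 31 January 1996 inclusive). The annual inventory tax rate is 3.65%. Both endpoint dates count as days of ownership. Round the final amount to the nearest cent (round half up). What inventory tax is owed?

Days held (1995-07-28 to 1995-11-07): 103 out of 365
Tax = £633,000 × 3.65% × 103/365 = £6,519.9000

£6,519.90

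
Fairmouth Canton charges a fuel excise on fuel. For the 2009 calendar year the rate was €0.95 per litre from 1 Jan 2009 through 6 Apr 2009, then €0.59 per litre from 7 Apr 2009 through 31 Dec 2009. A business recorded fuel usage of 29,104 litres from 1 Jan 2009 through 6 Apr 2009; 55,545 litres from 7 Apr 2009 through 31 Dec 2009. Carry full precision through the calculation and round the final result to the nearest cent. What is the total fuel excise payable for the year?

€60420.35

1 Jan – 6 Apr 2009: 29,104 litres at €0.95/litre → €27648.80
7 Apr – 31 Dec 2009: 55,545 litres at €0.59/litre → €32771.55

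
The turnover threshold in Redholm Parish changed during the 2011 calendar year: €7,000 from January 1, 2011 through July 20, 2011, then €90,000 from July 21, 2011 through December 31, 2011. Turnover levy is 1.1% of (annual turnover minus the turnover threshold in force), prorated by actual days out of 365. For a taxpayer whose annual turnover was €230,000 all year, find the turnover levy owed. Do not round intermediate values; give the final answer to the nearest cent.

€2,042.78

January 1 – July 20, 2011: 201 days, exemption €7,000 → (€230,000 − €7,000) × 1.1% × 201/365 = €1,350.8301
July 21 – December 31, 2011: 164 days, exemption €90,000 → (€230,000 − €90,000) × 1.1% × 164/365 = €691.9452
Total = €2,042.7753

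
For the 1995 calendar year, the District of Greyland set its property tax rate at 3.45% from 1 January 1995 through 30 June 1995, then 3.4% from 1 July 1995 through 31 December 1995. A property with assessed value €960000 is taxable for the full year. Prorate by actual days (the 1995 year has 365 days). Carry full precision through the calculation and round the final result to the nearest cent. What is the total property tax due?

€32878.03

1 January – 30 June 1995: 181 days at 3.45% → €960000 × 3.45% × 181/365 = €16423.8904
1 July – 31 December 1995: 184 days at 3.4% → €960000 × 3.4% × 184/365 = €16454.1370
Total = €32878.0274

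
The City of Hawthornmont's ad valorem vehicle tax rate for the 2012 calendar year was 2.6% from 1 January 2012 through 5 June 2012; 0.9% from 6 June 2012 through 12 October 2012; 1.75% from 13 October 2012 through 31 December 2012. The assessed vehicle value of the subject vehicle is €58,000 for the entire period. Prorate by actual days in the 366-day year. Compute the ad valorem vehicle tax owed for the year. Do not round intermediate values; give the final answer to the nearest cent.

€1,052.72

1 January – 5 June 2012: 157 days at 2.6% → €58,000 × 2.6% × 157/366 = €646.8743
6 June – 12 October 2012: 129 days at 0.9% → €58,000 × 0.9% × 129/366 = €183.9836
13 October – 31 December 2012: 80 days at 1.75% → €58,000 × 1.75% × 80/366 = €221.8579
Total = €1,052.7158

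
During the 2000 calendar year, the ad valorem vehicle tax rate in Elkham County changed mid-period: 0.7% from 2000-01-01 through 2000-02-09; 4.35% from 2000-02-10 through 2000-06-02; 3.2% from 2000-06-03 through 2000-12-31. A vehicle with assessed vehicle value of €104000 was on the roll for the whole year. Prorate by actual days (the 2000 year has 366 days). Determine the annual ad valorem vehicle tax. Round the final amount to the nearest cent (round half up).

€3416.37

2000-01-01 to 2000-02-09: 40 days at 0.7% → €104000 × 0.7% × 40/366 = €79.5628
2000-02-10 to 2000-06-02: 114 days at 4.35% → €104000 × 4.35% × 114/366 = €1409.1148
2000-06-03 to 2000-12-31: 212 days at 3.2% → €104000 × 3.2% × 212/366 = €1927.6940
Total = €3416.3716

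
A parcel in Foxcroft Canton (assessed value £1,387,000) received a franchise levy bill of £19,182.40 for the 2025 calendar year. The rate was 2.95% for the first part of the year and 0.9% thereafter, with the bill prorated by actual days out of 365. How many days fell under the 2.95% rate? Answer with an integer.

Let d = days at the first rate; then 365 − d days at the second rate.
£1,387,000 × [2.95%·d + 0.9%·(365−d)] / 365 = £19,182.40
Solving gives d = 86, so the new rate took effect on 28 March 2025.

86 days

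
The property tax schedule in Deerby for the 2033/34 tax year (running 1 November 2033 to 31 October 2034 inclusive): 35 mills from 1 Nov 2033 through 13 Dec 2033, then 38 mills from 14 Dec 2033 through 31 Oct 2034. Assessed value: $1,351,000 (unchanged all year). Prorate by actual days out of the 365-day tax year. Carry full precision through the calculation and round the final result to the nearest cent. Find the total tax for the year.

$50,860.52

1 Nov – 13 Dec 2033: 43 days at 35 mills → $1,351,000 × 3.5% × 43/365 = $5,570.5616
14 Dec 2033 – 31 Oct 2034: 322 days at 38 mills → $1,351,000 × 3.8% × 322/365 = $45,289.9616
Total = $50,860.5233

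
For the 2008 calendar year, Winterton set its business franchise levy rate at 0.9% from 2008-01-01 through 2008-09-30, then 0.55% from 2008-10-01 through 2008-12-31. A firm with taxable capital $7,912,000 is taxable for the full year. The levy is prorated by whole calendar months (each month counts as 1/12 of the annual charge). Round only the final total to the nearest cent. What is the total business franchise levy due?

$64,285.00

2008-01-01 to 2008-09-30: 9 months at 0.9% → $7,912,000 × 0.9% × 9/12 = $53,406.0000
2008-10-01 to 2008-12-31: 3 months at 0.55% → $7,912,000 × 0.55% × 3/12 = $10,879.0000
Total = $64,285.0000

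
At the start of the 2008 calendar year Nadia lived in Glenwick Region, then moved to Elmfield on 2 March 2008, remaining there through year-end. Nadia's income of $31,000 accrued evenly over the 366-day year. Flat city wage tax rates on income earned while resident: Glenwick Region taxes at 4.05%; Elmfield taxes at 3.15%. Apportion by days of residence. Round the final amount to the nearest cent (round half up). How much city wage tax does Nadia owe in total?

Glenwick Region, 1 January – 1 March 2008: 61 days → $31,000 × 4.05% × 61/366 = $209.2500
Elmfield, 2 March – 31 December 2008: 305 days → $31,000 × 3.15% × 305/366 = $813.7500
Total = $1,023.0000

$1,023.00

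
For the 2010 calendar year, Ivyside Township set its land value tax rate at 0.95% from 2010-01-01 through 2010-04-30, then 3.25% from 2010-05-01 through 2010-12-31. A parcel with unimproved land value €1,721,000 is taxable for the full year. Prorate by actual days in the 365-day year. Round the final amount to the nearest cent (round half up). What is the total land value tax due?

2010-01-01 to 2010-04-30: 120 days at 0.95% → €1,721,000 × 0.95% × 120/365 = €5,375.1781
2010-05-01 to 2010-12-31: 245 days at 3.25% → €1,721,000 × 3.25% × 245/365 = €37,543.7329
Total = €42,918.9110

€42,918.91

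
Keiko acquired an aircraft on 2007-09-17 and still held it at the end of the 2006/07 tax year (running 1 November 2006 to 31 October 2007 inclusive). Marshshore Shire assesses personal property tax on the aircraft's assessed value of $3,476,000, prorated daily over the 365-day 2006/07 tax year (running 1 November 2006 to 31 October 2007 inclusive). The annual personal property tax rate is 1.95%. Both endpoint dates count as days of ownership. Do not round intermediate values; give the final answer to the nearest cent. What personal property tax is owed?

$8,356.68

Days held (2007-09-17 to 2007-10-31): 45 out of 365
Tax = $3,476,000 × 1.95% × 45/365 = $8,356.6849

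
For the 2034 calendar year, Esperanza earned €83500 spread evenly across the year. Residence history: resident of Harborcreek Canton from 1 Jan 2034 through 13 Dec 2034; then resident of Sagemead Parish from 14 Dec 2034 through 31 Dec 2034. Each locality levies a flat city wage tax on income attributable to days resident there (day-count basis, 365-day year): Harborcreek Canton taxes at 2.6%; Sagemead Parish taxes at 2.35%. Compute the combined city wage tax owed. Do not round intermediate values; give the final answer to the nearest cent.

Harborcreek Canton, 1 Jan – 13 Dec 2034: 347 days → €83500 × 2.6% × 347/365 = €2063.9370
Sagemead Parish, 14 Dec – 31 Dec 2034: 18 days → €83500 × 2.35% × 18/365 = €96.7685
Total = €2160.7055

€2160.71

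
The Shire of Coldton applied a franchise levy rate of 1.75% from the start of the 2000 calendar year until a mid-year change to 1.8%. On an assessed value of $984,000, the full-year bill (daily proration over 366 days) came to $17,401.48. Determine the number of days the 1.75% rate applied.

Let d = days at the first rate; then 366 − d days at the second rate.
$984,000 × [1.75%·d + 1.8%·(366−d)] / 366 = $17,401.48
Solving gives d = 231, so the new rate took effect on 19 Aug 2000.

231 days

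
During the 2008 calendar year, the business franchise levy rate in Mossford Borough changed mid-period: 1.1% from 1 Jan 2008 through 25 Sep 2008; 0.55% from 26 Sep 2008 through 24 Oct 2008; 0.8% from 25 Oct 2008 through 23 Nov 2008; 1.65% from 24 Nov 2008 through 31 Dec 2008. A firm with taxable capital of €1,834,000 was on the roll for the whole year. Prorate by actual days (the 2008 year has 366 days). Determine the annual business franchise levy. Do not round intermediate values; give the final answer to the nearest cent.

1 Jan – 25 Sep 2008: 269 days at 1.1% → €1,834,000 × 1.1% × 269/366 = €14,827.3388
26 Sep – 24 Oct 2008: 29 days at 0.55% → €1,834,000 × 0.55% × 29/366 = €799.2432
25 Oct – 23 Nov 2008: 30 days at 0.8% → €1,834,000 × 0.8% × 30/366 = €1,202.6230
24 Nov – 31 Dec 2008: 38 days at 1.65% → €1,834,000 × 1.65% × 38/366 = €3,141.8525
Total = €19,971.0574

€19,971.06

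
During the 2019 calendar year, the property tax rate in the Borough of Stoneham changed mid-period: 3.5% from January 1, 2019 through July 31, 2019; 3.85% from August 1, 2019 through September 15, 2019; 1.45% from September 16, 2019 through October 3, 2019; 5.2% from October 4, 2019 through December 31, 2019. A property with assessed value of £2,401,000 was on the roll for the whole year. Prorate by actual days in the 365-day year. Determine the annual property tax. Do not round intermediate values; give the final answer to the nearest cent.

£92,619.40

January 1 – July 31, 2019: 212 days at 3.5% → £2,401,000 × 3.5% × 212/365 = £48,809.3699
August 1 – September 15, 2019: 46 days at 3.85% → £2,401,000 × 3.85% × 46/365 = £11,649.7836
September 16 – October 3, 2019: 18 days at 1.45% → £2,401,000 × 1.45% × 18/365 = £1,716.8795
October 4 – December 31, 2019: 89 days at 5.2% → £2,401,000 × 5.2% × 89/365 = £30,443.3644
Total = £92,619.3973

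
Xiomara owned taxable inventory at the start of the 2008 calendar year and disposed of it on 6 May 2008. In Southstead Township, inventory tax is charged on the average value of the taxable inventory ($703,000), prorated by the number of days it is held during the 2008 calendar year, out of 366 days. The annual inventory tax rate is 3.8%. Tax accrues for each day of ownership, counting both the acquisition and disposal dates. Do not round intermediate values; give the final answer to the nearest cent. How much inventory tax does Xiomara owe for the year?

$9,269.61

Days held (1 Jan – 6 May 2008): 127 out of 366
Tax = $703,000 × 3.8% × 127/366 = $9,269.6120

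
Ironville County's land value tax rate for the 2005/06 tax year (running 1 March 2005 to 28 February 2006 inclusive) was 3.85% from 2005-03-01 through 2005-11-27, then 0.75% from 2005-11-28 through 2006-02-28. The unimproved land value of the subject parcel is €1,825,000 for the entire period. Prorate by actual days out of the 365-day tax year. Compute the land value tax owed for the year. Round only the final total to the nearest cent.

2005-03-01 to 2005-11-27: 272 days at 3.85% → €1,825,000 × 3.85% × 272/365 = €52,360.0000
2005-11-28 to 2006-02-28: 93 days at 0.75% → €1,825,000 × 0.75% × 93/365 = €3,487.5000
Total = €55,847.5000

€55,847.50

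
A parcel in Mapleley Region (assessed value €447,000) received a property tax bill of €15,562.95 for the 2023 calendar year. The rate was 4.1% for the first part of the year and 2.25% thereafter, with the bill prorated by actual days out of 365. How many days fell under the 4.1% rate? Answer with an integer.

Let d = days at the first rate; then 365 − d days at the second rate.
€447,000 × [4.1%·d + 2.25%·(365−d)] / 365 = €15,562.95
Solving gives d = 243, so the new rate took effect on September 1, 2023.

243 days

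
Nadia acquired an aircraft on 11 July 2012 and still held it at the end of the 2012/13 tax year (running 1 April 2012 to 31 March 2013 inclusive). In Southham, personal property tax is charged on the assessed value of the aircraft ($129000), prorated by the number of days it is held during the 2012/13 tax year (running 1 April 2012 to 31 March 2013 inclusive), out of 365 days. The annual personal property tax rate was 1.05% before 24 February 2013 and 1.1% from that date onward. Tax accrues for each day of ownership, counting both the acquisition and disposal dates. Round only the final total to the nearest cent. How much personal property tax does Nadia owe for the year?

11 July 2012 – 23 February 2013: 228 days at 1.05% → $129000 × 1.05% × 228/365 = $846.0986
24 February – 31 March 2013: 36 days at 1.1% → $129000 × 1.1% × 36/365 = $139.9562
Total = $986.0548

$986.05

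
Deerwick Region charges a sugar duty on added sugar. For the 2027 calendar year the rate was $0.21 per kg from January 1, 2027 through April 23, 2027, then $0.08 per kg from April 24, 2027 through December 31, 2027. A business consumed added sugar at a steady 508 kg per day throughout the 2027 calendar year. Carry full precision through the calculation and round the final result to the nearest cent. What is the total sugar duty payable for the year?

January 1 – April 23, 2027: 113 days × 508 kg/day = 57,404 kg at $0.21/kg → $12,054.84
April 24 – December 31, 2027: 252 days × 508 kg/day = 128,016 kg at $0.08/kg → $10,241.28

$22,296.12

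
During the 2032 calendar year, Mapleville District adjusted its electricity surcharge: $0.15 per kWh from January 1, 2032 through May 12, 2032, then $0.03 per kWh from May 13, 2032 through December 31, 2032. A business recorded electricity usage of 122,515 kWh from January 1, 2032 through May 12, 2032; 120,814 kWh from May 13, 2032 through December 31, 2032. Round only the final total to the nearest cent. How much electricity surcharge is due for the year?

January 1 – May 12, 2032: 122,515 kWh at $0.15/kWh → $18,377.25
May 13 – December 31, 2032: 120,814 kWh at $0.03/kWh → $3,624.42

$22,001.67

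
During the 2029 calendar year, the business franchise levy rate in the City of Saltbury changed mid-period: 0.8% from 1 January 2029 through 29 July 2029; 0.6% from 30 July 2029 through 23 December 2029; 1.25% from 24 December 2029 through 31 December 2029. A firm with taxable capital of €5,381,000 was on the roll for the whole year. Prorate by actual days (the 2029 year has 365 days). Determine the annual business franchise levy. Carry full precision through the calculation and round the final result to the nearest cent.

€39,244.44

1 January – 29 July 2029: 210 days at 0.8% → €5,381,000 × 0.8% × 210/365 = €24,767.3425
30 July – 23 December 2029: 147 days at 0.6% → €5,381,000 × 0.6% × 147/365 = €13,002.8548
24 December – 31 December 2029: 8 days at 1.25% → €5,381,000 × 1.25% × 8/365 = €1,474.2466
Total = €39,244.4438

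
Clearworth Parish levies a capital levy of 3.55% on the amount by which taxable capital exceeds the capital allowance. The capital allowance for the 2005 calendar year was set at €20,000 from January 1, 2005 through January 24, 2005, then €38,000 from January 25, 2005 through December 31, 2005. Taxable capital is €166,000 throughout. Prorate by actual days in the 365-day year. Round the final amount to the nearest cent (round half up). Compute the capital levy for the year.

January 1 – January 24, 2005: 24 days, exemption €20,000 → (€166,000 − €20,000) × 3.55% × 24/365 = €340.8000
January 25 – December 31, 2005: 341 days, exemption €38,000 → (€166,000 − €38,000) × 3.55% × 341/365 = €4,245.2164
Total = €4,586.0164

€4,586.02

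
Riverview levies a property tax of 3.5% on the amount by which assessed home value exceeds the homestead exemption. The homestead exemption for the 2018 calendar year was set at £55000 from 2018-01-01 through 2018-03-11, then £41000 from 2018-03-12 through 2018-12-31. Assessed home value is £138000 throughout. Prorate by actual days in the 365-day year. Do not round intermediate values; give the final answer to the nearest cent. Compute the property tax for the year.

£3301.03

2018-01-01 to 2018-03-11: 70 days, exemption £55000 → (£138000 − £55000) × 3.5% × 70/365 = £557.1233
2018-03-12 to 2018-12-31: 295 days, exemption £41000 → (£138000 − £41000) × 3.5% × 295/365 = £2743.9041
Total = £3301.0274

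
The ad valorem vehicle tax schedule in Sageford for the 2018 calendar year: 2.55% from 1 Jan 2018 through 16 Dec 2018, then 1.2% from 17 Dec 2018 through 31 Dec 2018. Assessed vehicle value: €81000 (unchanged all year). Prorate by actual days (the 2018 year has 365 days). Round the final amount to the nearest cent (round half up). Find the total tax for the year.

€2020.56

1 Jan – 16 Dec 2018: 350 days at 2.55% → €81000 × 2.55% × 350/365 = €1980.6164
17 Dec – 31 Dec 2018: 15 days at 1.2% → €81000 × 1.2% × 15/365 = €39.9452
Total = €2020.5616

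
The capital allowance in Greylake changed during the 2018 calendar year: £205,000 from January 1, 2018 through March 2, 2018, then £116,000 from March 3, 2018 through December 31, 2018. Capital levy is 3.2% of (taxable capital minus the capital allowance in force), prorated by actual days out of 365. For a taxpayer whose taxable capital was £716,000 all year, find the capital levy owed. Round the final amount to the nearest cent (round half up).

January 1 – March 2, 2018: 61 days, exemption £205,000 → (£716,000 − £205,000) × 3.2% × 61/365 = £2,732.8000
March 3 – December 31, 2018: 304 days, exemption £116,000 → (£716,000 − £116,000) × 3.2% × 304/365 = £15,991.2329
Total = £18,724.0329

£18,724.03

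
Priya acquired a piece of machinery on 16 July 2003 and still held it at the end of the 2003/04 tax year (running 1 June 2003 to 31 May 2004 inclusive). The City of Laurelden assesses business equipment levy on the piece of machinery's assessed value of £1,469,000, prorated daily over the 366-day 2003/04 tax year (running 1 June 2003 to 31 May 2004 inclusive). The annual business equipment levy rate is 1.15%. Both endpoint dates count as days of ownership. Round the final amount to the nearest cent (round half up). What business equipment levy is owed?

Days held (16 July 2003 – 31 May 2004): 321 out of 366
Tax = £1,469,000 × 1.15% × 321/366 = £14,816.4303

£14,816.43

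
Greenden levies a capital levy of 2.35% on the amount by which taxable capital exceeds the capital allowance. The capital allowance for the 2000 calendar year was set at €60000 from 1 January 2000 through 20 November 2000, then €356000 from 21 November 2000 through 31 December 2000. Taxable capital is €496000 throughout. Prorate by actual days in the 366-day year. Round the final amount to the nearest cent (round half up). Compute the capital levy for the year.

1 January – 20 November 2000: 325 days, exemption €60000 → (€496000 − €60000) × 2.35% × 325/366 = €9098.2240
21 November – 31 December 2000: 41 days, exemption €356000 → (€496000 − €356000) × 2.35% × 41/366 = €368.5519
Total = €9466.7760

€9466.78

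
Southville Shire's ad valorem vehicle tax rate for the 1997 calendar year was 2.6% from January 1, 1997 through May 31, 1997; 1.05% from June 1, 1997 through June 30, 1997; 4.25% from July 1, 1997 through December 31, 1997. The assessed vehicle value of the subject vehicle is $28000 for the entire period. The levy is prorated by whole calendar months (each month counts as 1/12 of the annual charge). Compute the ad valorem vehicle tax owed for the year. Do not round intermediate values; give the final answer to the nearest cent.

$922.83

January 1 – May 31, 1997: 5 months at 2.6% → $28000 × 2.6% × 5/12 = $303.3333
June 1 – June 30, 1997: 1 month at 1.05% → $28000 × 1.05% × 1/12 = $24.5000
July 1 – December 31, 1997: 6 months at 4.25% → $28000 × 4.25% × 6/12 = $595.0000
Total = $922.8333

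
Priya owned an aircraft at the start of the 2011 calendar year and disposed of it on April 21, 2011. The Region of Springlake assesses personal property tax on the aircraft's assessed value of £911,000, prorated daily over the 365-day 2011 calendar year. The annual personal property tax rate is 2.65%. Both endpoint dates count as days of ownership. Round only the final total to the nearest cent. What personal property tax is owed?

£7,341.66

Days held (January 1 – April 21, 2011): 111 out of 365
Tax = £911,000 × 2.65% × 111/365 = £7,341.6616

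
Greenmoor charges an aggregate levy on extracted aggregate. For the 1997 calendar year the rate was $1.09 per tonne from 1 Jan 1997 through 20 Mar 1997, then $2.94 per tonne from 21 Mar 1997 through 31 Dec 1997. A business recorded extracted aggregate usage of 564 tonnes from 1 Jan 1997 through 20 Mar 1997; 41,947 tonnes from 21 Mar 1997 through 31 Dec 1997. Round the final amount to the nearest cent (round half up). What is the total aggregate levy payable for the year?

$123,938.94

1 Jan – 20 Mar 1997: 564 tonnes at $1.09/tonne → $614.76
21 Mar – 31 Dec 1997: 41,947 tonnes at $2.94/tonne → $123,324.18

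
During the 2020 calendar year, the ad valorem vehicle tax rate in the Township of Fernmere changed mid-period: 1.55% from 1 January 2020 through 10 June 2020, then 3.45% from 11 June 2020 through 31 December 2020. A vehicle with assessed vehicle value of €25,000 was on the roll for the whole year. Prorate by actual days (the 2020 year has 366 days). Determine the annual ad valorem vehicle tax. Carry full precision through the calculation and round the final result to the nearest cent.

1 January – 10 June 2020: 162 days at 1.55% → €25,000 × 1.55% × 162/366 = €171.5164
11 June – 31 December 2020: 204 days at 3.45% → €25,000 × 3.45% × 204/366 = €480.7377
Total = €652.2541

€652.25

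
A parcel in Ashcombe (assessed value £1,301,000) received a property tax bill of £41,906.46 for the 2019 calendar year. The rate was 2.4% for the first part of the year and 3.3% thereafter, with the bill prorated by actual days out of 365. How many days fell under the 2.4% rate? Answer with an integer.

Let d = days at the first rate; then 365 − d days at the second rate.
£1,301,000 × [2.4%·d + 3.3%·(365−d)] / 365 = £41,906.46
Solving gives d = 32, so the new rate took effect on February 2, 2019.

32 days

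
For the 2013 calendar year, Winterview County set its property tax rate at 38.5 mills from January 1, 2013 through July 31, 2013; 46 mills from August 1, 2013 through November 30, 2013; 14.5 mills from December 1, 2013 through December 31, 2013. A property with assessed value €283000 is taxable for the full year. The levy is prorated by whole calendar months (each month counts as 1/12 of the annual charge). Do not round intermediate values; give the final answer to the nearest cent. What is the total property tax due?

January 1 – July 31, 2013: 7 months at 38.5 mills → €283000 × 3.85% × 7/12 = €6355.7083
August 1 – November 30, 2013: 4 months at 46 mills → €283000 × 4.6% × 4/12 = €4339.3333
December 1 – December 31, 2013: 1 month at 14.5 mills → €283000 × 1.45% × 1/12 = €341.9583
Total = €11037.0000

€11037.00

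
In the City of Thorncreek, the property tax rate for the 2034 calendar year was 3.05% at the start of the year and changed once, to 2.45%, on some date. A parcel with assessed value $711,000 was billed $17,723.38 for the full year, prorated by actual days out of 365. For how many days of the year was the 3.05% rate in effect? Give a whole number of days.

26 days

Let d = days at the first rate; then 365 − d days at the second rate.
$711,000 × [3.05%·d + 2.45%·(365−d)] / 365 = $17,723.38
Solving gives d = 26, so the new rate took effect on January 27, 2034.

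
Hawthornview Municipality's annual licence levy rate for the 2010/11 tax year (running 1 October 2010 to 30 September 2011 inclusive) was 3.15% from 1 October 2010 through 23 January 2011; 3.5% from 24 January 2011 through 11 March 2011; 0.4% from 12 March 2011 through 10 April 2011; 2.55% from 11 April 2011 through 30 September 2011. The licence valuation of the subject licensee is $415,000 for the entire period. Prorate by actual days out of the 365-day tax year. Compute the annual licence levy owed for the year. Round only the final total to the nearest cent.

1 October 2010 – 23 January 2011: 115 days at 3.15% → $415,000 × 3.15% × 115/365 = $4,118.7329
24 January – 11 March 2011: 47 days at 3.5% → $415,000 × 3.5% × 47/365 = $1,870.3425
12 March – 10 April 2011: 30 days at 0.4% → $415,000 × 0.4% × 30/365 = $136.4384
11 April – 30 September 2011: 173 days at 2.55% → $415,000 × 2.55% × 173/365 = $5,015.8151
Total = $11,141.3288

$11,141.33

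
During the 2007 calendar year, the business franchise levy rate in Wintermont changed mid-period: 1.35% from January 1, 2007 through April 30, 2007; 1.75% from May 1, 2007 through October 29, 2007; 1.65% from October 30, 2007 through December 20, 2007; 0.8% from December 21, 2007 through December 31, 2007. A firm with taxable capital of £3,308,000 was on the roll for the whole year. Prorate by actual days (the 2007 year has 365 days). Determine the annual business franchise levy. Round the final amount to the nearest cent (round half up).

January 1 – April 30, 2007: 120 days at 1.35% → £3,308,000 × 1.35% × 120/365 = £14,682.0822
May 1 – October 29, 2007: 182 days at 1.75% → £3,308,000 × 1.75% × 182/365 = £28,865.6986
October 30 – December 20, 2007: 52 days at 1.65% → £3,308,000 × 1.65% × 52/365 = £7,776.0658
December 21 – December 31, 2007: 11 days at 0.8% → £3,308,000 × 0.8% × 11/365 = £797.5452
Total = £52,121.3918

£52,121.39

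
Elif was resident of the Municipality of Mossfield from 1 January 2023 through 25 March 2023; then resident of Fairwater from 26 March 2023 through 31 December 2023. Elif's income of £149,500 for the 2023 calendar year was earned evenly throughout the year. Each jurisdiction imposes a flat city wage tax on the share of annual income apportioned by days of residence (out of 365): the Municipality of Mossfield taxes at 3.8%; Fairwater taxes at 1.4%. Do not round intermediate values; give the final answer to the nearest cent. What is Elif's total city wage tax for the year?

The Municipality of Mossfield, 1 January – 25 March 2023: 84 days → £149,500 × 3.8% × 84/365 = £1,307.4082
Fairwater, 26 March – 31 December 2023: 281 days → £149,500 × 1.4% × 281/365 = £1,611.3233
Total = £2,918.7315

£2,918.73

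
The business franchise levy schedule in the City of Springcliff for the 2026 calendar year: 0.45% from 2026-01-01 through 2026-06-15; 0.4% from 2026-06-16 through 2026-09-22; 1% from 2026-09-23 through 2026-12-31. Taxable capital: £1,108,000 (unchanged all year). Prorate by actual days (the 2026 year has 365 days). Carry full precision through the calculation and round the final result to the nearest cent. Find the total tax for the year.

£6,505.33

2026-01-01 to 2026-06-15: 166 days at 0.45% → £1,108,000 × 0.45% × 166/365 = £2,267.6055
2026-06-16 to 2026-09-22: 99 days at 0.4% → £1,108,000 × 0.4% × 99/365 = £1,202.1041
2026-09-23 to 2026-12-31: 100 days at 1% → £1,108,000 × 1% × 100/365 = £3,035.6164
Total = £6,505.3260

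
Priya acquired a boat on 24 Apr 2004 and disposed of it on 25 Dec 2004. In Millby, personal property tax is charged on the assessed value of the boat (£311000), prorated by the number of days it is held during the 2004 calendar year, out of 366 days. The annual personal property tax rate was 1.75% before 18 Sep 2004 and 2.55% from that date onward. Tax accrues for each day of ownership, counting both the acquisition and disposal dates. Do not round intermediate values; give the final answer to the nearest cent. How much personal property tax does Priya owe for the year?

24 Apr – 17 Sep 2004: 147 days at 1.75% → £311000 × 1.75% × 147/366 = £2185.9221
18 Sep – 25 Dec 2004: 99 days at 2.55% → £311000 × 2.55% × 99/366 = £2145.1352
Total = £4331.0574

£4331.06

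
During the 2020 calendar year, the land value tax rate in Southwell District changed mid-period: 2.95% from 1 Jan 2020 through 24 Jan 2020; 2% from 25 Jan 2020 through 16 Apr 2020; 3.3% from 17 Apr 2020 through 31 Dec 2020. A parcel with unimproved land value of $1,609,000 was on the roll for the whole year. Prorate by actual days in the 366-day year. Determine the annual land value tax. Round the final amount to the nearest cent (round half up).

1 Jan – 24 Jan 2020: 24 days at 2.95% → $1,609,000 × 2.95% × 24/366 = $3,112.4918
25 Jan – 16 Apr 2020: 83 days at 2% → $1,609,000 × 2% × 83/366 = $7,297.6503
17 Apr – 31 Dec 2020: 259 days at 3.3% → $1,609,000 × 3.3% × 259/366 = $37,574.1066
Total = $47,984.2486

$47,984.25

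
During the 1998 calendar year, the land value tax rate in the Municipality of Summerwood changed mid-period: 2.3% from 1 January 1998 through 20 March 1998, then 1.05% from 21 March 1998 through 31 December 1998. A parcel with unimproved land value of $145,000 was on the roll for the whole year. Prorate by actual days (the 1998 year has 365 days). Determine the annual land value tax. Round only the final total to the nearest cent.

$1,914.79

1 January – 20 March 1998: 79 days at 2.3% → $145,000 × 2.3% × 79/365 = $721.8219
21 March – 31 December 1998: 286 days at 1.05% → $145,000 × 1.05% × 286/365 = $1,192.9726
Total = $1,914.7945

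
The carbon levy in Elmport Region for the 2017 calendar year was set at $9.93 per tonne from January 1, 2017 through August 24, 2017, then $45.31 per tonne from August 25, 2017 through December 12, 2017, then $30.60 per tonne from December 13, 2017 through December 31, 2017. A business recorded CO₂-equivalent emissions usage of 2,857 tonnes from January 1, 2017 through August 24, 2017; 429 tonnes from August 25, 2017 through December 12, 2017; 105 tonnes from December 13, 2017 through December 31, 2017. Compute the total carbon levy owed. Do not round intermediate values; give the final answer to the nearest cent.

$51021.00

January 1 – August 24, 2017: 2,857 tonnes at $9.93/tonne → $28370.01
August 25 – December 12, 2017: 429 tonnes at $45.31/tonne → $19437.99
December 13 – December 31, 2017: 105 tonnes at $30.60/tonne → $3213.00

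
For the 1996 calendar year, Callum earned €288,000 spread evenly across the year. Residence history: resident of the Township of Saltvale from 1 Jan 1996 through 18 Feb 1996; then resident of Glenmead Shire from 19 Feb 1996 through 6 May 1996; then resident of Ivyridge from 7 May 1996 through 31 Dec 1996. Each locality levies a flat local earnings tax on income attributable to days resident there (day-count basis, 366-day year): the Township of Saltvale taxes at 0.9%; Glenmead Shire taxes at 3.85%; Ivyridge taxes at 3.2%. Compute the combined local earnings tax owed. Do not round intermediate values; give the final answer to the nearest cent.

The Township of Saltvale, 1 Jan – 18 Feb 1996: 49 days → €288,000 × 0.9% × 49/366 = €347.0164
Glenmead Shire, 19 Feb – 6 May 1996: 78 days → €288,000 × 3.85% × 78/366 = €2,363.0164
Ivyridge, 7 May – 31 Dec 1996: 239 days → €288,000 × 3.2% × 239/366 = €6,018.0984
Total = €8,728.1311

€8,728.13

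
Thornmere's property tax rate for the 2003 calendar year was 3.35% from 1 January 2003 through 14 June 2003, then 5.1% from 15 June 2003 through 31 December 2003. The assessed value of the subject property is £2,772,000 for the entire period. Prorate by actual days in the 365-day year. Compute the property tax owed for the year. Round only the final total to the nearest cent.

1 January – 14 June 2003: 165 days at 3.35% → £2,772,000 × 3.35% × 165/365 = £41,978.7123
15 June – 31 December 2003: 200 days at 5.1% → £2,772,000 × 5.1% × 200/365 = £77,464.1096
Total = £119,442.8219

£119,442.82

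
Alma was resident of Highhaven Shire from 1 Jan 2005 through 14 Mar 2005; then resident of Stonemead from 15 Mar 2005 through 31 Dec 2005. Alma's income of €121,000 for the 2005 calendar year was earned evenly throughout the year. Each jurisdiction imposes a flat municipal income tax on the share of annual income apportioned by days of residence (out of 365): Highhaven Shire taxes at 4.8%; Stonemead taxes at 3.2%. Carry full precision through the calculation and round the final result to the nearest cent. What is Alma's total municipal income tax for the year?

Highhaven Shire, 1 Jan – 14 Mar 2005: 73 days → €121,000 × 4.8% × 73/365 = €1,161.6000
Stonemead, 15 Mar – 31 Dec 2005: 292 days → €121,000 × 3.2% × 292/365 = €3,097.6000
Total = €4,259.2000

€4,259.20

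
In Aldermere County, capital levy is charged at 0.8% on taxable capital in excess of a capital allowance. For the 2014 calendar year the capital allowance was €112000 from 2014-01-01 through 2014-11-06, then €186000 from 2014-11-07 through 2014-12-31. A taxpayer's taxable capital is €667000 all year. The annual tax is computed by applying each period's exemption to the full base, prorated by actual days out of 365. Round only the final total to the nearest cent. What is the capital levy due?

2014-01-01 to 2014-11-06: 310 days, exemption €112000 → (€667000 − €112000) × 0.8% × 310/365 = €3770.9589
2014-11-07 to 2014-12-31: 55 days, exemption €186000 → (€667000 − €186000) × 0.8% × 55/365 = €579.8356
Total = €4350.7945

€4350.79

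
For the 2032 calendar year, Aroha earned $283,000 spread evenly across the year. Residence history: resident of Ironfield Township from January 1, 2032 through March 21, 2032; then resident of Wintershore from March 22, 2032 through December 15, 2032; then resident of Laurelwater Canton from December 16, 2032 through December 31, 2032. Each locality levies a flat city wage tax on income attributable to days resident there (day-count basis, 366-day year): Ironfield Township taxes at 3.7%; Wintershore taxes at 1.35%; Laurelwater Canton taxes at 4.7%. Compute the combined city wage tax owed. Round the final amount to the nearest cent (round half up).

Ironfield Township, January 1 – March 21, 2032: 81 days → $283,000 × 3.7% × 81/366 = $2,317.3525
Wintershore, March 22 – December 15, 2032: 269 days → $283,000 × 1.35% × 269/366 = $2,807.9631
Laurelwater Canton, December 16 – December 31, 2032: 16 days → $283,000 × 4.7% × 16/366 = $581.4645
Total = $5,706.7801

$5,706.78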